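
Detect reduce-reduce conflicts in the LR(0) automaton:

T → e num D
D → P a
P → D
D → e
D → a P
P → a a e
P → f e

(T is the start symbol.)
A reduce-reduce conflict occurs when an LR(0) state has two complete items [A → α .] and [B → β .] — both call for a reduction, and with no lookahead the parser cannot choose between them.

Augment with T' → T and build the canonical LR(0) collection (I0 = CLOSURE({[T' → . T]}), then GOTO on every symbol after a dot until no new states appear). It has 15 states:
  I0: { [T → . e num D], [T' → . T] }  — shift
  I1: { [T' → T .] }  — accept
  I2: { [T → e . num D] }  — shift
  I3: { [D → . P a], [D → . a P], [D → . e], [P → . D], [P → . a a e], [P → . f e], [T → e num . D] }  — shift
  I4: { [P → D .], [T → e num D .] }  — 2 reduces
  I5: { [D → P . a] }  — shift
  I6: { [D → . P a], [D → . a P], [D → . e], [D → a . P], [P → . D], [P → . a a e], [P → . f e], [P → a . a e] }  — shift
  I7: { [D → e .] }  — reduce
  I8: { [P → f . e] }  — shift
  I9: { [P → f e .] }  — reduce
  I10: { [P → D .] }  — reduce
  I11: { [D → P . a], [D → a P .] }  — shift, reduce
  I12: { [D → . P a], [D → . a P], [D → . e], [D → a . P], [P → . D], [P → . a a e], [P → . f e], [P → a . a e], [P → a a . e] }  — shift
  I13: { [D → e .], [P → a a e .] }  — 2 reduces
  I14: { [D → P a .] }  — reduce

I4 contains complete items [P → D .], [T → e num D .] — reduce-reduce conflict.
I13 contains complete items [D → e .], [P → a a e .] — reduce-reduce conflict.

Answer: Yes — I4: [P → D .] vs [T → e num D .]; I13: [D → e .] vs [P → a a e .]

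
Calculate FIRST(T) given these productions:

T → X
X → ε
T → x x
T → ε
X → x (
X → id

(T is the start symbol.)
{ 'id', 'x', ε }

To compute FIRST(T), examine every production with T on the left-hand side, reading each right-hand side left to right until a non-nullable symbol is reached.

FIRST sets of the other non-terminals involved (by the same procedure, iterated to a fixed point):
  FIRST(X) = { 'id', 'x', ε }

From T → X:
  - X is a non-terminal: add FIRST(X) \ {ε} = { 'id', 'x' }
    X is nullable and nothing follows, so the whole right-hand side can vanish: ε ∈ FIRST(T)
From T → x x:
  - x is a terminal: add 'x' and stop
From T → ε:
  - ε-production, so ε ∈ FIRST(T)

Collecting: FIRST(T) = { 'id', 'x', ε }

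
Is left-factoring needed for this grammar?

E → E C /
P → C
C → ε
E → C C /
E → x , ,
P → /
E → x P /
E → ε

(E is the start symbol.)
Left-factoring is needed when two productions for the same non-terminal
share a common prefix on the right-hand side.

Productions for E:
  E → E C /
  E → C C /
  E → x , ,
  E → x P /
  E → ε
Productions for P:
  P → C
  P → /

Found common prefix 'x' in productions for E

Answer: Yes, E has productions with common prefix 'x'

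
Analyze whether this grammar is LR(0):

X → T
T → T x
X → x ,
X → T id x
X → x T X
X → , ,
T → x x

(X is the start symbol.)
A grammar is LR(0) if no state in the canonical LR(0) collection has:
  - both a shift item (dot before a terminal) and a complete item (shift-reduce conflict), or
  - two or more complete items (reduce-reduce conflict; the accept item [X' → X .] counts as a complete item here).

Augment with X' → X and build the canonical LR(0) collection (I0 = CLOSURE({[X' → . X]}), then GOTO on every symbol after a dot until no new states appear). It has 15 states:
  I0: { [T → . T x], [T → . x x], [X → . , ,], [X → . T id x], [X → . T], [X → . x ,], [X → . x T X], [X' → . X] }  — shift
  I1: { [X → , . ,] }  — shift
  I2: { [T → T . x], [X → T . id x], [X → T .] }  — shift, reduce
  I3: { [X' → X .] }  — accept
  I4: { [T → . T x], [T → . x x], [T → x . x], [X → x . ,], [X → x . T X] }  — shift
  I5: { [X → x , .] }  — reduce
  I6: { [T → . T x], [T → . x x], [T → T . x], [X → . , ,], [X → . T id x], [X → . T], [X → . x ,], [X → . x T X], [X → x T . X] }  — shift
  I7: { [T → x . x], [T → x x .] }  — shift, reduce
  I8: { [T → x x .] }  — reduce
  I9: { [X → x T X .] }  — reduce
  I10: { [T → . T x], [T → . x x], [T → T x .], [T → x . x], [X → x . ,], [X → x . T X] }  — shift, reduce
  I11: { [X → T id . x] }  — shift
  I12: { [T → T x .] }  — reduce
  I13: { [X → T id x .] }  — reduce
  I14: { [X → , , .] }  — reduce

Conflict in state I2:
  Shift-reduce conflict between [X → T .] and [T → T . x]
So the grammar is NOT LR(0).

Answer: No. Shift-reduce conflict between [X → T .] and [T → T . x]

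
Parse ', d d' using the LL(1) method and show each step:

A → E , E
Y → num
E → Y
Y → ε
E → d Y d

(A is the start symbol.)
Stack is shown with the top on the left.

Stack    Input    Action
------------------------
A $      , d d $  output A → E , E
E , E $  , d d $  output E → Y
Y , E $  , d d $  output Y → ε
, E $    , d d $  match ','
E $      d d $    output E → d Y d
d Y d $  d d $    match 'd'
Y d $    d $      output Y → ε
d $      d $      match 'd'
$        $        accept

The string is accepted.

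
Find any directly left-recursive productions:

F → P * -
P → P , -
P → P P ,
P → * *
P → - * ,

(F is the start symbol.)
Yes, P is left-recursive

Direct left recursion occurs when N → N α for some non-terminal N (the right-hand side begins with the left-hand side itself).

F → P * -: starts with P
P → P , -: LEFT RECURSIVE (starts with P)
P → P P ,: LEFT RECURSIVE (starts with P)
P → * *: starts with '*'
P → - * ,: starts with '-'

The grammar has direct left recursion on: P.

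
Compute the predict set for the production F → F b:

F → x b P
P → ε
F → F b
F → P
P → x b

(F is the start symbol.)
{ 'b', 'x' }

PREDICT(F → F b) = (FIRST(RHS) \ {ε}) ∪ (FOLLOW(F) if ε ∈ FIRST(RHS), i.e. RHS ⇒* ε)
FIRST(F) = { 'b', 'x', ε }
FIRST(F b) = { 'b', 'x' }
ε ∉ FIRST(F b), so FOLLOW(F) is not added.
PREDICT(F → F b) = { 'b', 'x' }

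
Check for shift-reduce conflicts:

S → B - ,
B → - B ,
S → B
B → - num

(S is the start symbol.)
Augment with S' → S and build the canonical LR(0) collection (I0 = CLOSURE({[S' → . S]}), then GOTO on every symbol after a dot until no new states appear). It has 9 states:
  I0: { [B → . - B ,], [B → . - num], [S → . B - ,], [S → . B], [S' → . S] }  — shift
  I1: { [B → - . B ,], [B → - . num], [B → . - B ,], [B → . - num] }  — shift
  I2: { [S → B . - ,], [S → B .] }  — shift, reduce
  I3: { [S' → S .] }  — accept
  I4: { [S → B - . ,] }  — shift
  I5: { [S → B - , .] }  — reduce
  I6: { [B → - B . ,] }  — shift
  I7: { [B → - num .] }  — reduce
  I8: { [B → - B , .] }  — reduce

I2 contains reduce item [S → B .] and shift item [S → B . - ,] — shift-reduce conflict.

Answer: Yes — I2: [S → B .] vs [S → B . - ,]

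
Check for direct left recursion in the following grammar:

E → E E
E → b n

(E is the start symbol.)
Direct left recursion occurs when N → N α for some non-terminal N (the right-hand side begins with the left-hand side itself).

E → E E: LEFT RECURSIVE (starts with E)
E → b n: starts with b

The grammar has direct left recursion on: E.

Answer: Yes, E is left-recursive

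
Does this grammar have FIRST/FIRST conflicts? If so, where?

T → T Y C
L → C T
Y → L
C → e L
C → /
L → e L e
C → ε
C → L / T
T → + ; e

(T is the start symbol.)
A FIRST/FIRST conflict occurs when two productions N → α and N → β for the same non-terminal have FIRST(α) ∩ FIRST(β) ≠ ∅ (with ε ∈ FIRST of a nullable right-hand side, so two nullable alternatives also conflict).

FIRST sets of the non-terminals at (or reachable through a nullable prefix from) the front of some alternative:
  FIRST(T) = { '+' }
  FIRST(C) = { '+', '/', 'e', ε }
  FIRST(L) = { '+', '/', 'e' }

Productions for T:
  T → T Y C: FIRST = { '+' }
  T → + ; e: FIRST = { '+' }
Productions for L:
  L → C T: FIRST = { '+', '/', 'e' }
  L → e L e: FIRST = { 'e' }
Productions for C:
  C → e L: FIRST = { 'e' }
  C → /: FIRST = { '/' }
  C → ε: FIRST = { ε }
  C → L / T: FIRST = { '+', '/', 'e' }
Y has only one production, so no FIRST/FIRST conflict is possible there.

Conflict for T: T → T Y C and T → + ; e
  Overlap: { '+' }
Conflict for L: L → C T and L → e L e
  Overlap: { 'e' }
Conflict for C: C → e L and C → L / T
  Overlap: { 'e' }
Conflict for C: C → / and C → L / T
  Overlap: { '/' }

Answer: Yes. T → T Y C / T → '+' ';' e on { '+' }; L → C T / L → e L e on { 'e' }; C → e L / C → L '/' T on { 'e' }; C → '/' / C → L '/' T on { '/' }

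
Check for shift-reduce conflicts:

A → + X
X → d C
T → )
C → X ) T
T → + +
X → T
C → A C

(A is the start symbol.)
A shift-reduce conflict occurs when an LR(0) state has both:
  - a complete (reduce) item [A → α .] (dot at the end), and
  - a shift item [B → β . c γ] (dot before a terminal).

Augment with A' → A and build the canonical LR(0) collection (I0 = CLOSURE({[A' → . A]}), then GOTO on every symbol after a dot until no new states appear). It has 17 states:
  I0: { [A → . + X], [A' → . A] }  — shift
  I1: { [A → + . X], [T → . )], [T → . + +], [X → . T], [X → . d C] }  — shift
  I2: { [A' → A .] }  — accept
  I3: { [T → ) .] }  — reduce
  I4: { [T → + . +] }  — shift
  I5: { [X → T .] }  — reduce
  I6: { [A → + X .] }  — reduce
  I7: { [A → . + X], [C → . A C], [C → . X ) T], [T → . )], [T → . + +], [X → . T], [X → . d C], [X → d . C] }  — shift
  I8: { [A → + . X], [T → + . +], [T → . )], [T → . + +], [X → . T], [X → . d C] }  — shift
  I9: { [A → . + X], [C → . A C], [C → . X ) T], [C → A . C], [T → . )], [T → . + +], [X → . T], [X → . d C] }  — shift
  I10: { [X → d C .] }  — reduce
  I11: { [C → X . ) T] }  — shift
  I12: { [C → X ) . T], [T → . )], [T → . + +] }  — shift
  I13: { [C → X ) T .] }  — reduce
  I14: { [C → A C .] }  — reduce
  I15: { [T → + + .], [T → + . +] }  — shift, reduce
  I16: { [T → + + .] }  — reduce

I15 contains reduce item [T → + + .] and shift item [T → + . +] — shift-reduce conflict.

Answer: Yes — I15: [T → + + .] vs [T → + . +]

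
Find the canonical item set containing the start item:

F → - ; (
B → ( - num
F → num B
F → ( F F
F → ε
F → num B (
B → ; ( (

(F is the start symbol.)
First, augment the grammar with F' → F
I₀ = CLOSURE({ [F' → . F] }):
  [F' → . F] has the dot before F: add [F → . - ; (], [F → . num B], [F → . ( F F], [F → .], [F → . num B (]
No further items can be added.

I₀ = { [F → . ( F F], [F → . - ; (], [F → . num B (], [F → . num B], [F → .], [F' → . F] }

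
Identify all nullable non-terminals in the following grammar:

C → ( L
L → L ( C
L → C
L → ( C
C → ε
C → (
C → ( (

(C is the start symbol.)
{ 'C', 'L' }

ε-productions: C → ε
So C is immediately nullable.
L → C: every symbol on the right is nullable, so L is nullable too.
Every non-terminal is now nullable.
Nullable = { 'C', 'L' }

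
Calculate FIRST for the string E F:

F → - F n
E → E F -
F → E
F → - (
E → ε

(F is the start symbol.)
{ '-', ε }

FIRST sets of the non-terminals involved (from the grammar, by fixed-point iteration):
  FIRST(E) = { '-', ε }
  FIRST(F) = { '-', ε }

To compute FIRST(E F), process the symbols left to right:
Symbol E is a non-terminal. Add FIRST(E) \ {ε} = { '-' }
E is nullable (ε ∈ FIRST(E)), continue to the next symbol.
Symbol F is a non-terminal. Add FIRST(F) \ {ε} = { '-' }
F is nullable (ε ∈ FIRST(F)), continue to the next symbol.
All symbols are nullable, so ε is in the result.
FIRST(E F) = { '-', ε }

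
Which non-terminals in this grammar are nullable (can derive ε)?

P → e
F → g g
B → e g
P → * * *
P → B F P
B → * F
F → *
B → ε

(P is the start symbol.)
{ 'B' }

ε-productions: B → ε
So B is immediately nullable.
No further non-terminal can be added: every production for the remaining non-terminals contains a terminal or a non-nullable non-terminal.
Nullable = { 'B' }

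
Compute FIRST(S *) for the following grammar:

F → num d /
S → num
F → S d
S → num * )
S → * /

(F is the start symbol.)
FIRST sets of the non-terminals involved (from the grammar, by fixed-point iteration):
  FIRST(S) = { '*', 'num' }

To compute FIRST(S *), process the symbols left to right:
Symbol S is a non-terminal. Add FIRST(S) \ {ε} = { '*', 'num' }
S is not nullable (ε ∉ FIRST(S)), so stop here.
FIRST(S *) = { '*', 'num' }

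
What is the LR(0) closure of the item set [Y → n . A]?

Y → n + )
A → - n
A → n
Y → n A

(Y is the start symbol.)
To compute CLOSURE, for each item [A → α.Bβ] where B is a non-terminal, add [B → .γ] for all productions B → γ; repeat for the newly added items until nothing changes.

Start with: [Y → n . A]
  [Y → n . A] has the dot before A: add [A → . - n], [A → . n]
No further items can be added.

CLOSURE = { [A → . - n], [A → . n], [Y → n . A] }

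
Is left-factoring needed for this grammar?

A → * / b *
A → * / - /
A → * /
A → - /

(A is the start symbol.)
Yes, A has productions with common prefix '* /'

Left-factoring is needed when two productions for the same non-terminal
share a common prefix on the right-hand side.

Productions for A:
  A → * / b *
  A → * / - /
  A → * /
  A → - /

Found common prefix '* /' in productions for A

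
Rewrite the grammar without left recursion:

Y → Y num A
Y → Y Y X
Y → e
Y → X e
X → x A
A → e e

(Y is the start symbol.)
Y → e Y'
Y → X e Y'
Y' → num A Y'
Y' → Y X Y'
Y' → ε
X → x A
A → e e

Y is directly left-recursive. The standard transformation for
  A → A α₁ | ... | A α_m | β₁ | ... | β_n
is
  A  → β₁ A' | ... | β_n A'
  A' → α₁ A' | ... | α_m A' | ε

Y → e becomes Y → e Y'
Y → X e becomes Y → X e Y'
Y → Y num A becomes Y' → num A Y'
Y → Y Y X becomes Y' → Y X Y'
Add Y' → ε

Productions for other non-terminals are unchanged:
  X → x A
  A → e e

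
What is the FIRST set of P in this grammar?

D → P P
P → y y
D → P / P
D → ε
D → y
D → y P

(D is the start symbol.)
{ 'y' }

To compute FIRST(P), examine every production with P on the left-hand side, reading each right-hand side left to right until a non-nullable symbol is reached.

From P → y y:
  - y is a terminal: add 'y' and stop

Collecting: FIRST(P) = { 'y' }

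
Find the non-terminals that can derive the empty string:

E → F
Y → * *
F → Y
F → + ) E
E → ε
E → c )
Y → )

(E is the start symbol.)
ε-productions: E → ε
So E is immediately nullable.
No further non-terminal can be added: every production for the remaining non-terminals contains a terminal or a non-nullable non-terminal.
Nullable = { 'E' }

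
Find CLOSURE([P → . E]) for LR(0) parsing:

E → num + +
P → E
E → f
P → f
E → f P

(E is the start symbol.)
To compute CLOSURE, for each item [A → α.Bβ] where B is a non-terminal, add [B → .γ] for all productions B → γ; repeat for the newly added items until nothing changes.

Start with: [P → . E]
  [P → . E] has the dot before E: add [E → . num + +], [E → . f], [E → . f P]
No further items can be added.

CLOSURE = { [E → . f P], [E → . f], [E → . num + +], [P → . E] }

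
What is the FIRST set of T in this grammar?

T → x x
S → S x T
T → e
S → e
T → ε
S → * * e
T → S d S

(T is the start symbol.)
FIRST sets of the other non-terminals involved (by the same procedure, iterated to a fixed point):
  FIRST(S) = { '*', 'e' }

From T → x x:
  - x is a terminal: add 'x' and stop
From T → e:
  - e is a terminal: add 'e' and stop
From T → ε:
  - ε-production, so ε ∈ FIRST(T)
From T → S d S:
  - S is a non-terminal: add FIRST(S) \ {ε} = { '*', 'e' }
    S is not nullable, so stop

Collecting: FIRST(T) = { '*', 'e', 'x', ε }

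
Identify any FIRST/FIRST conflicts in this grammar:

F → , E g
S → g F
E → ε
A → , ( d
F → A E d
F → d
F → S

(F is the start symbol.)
A FIRST/FIRST conflict occurs when two productions N → α and N → β for the same non-terminal have FIRST(α) ∩ FIRST(β) ≠ ∅ (with ε ∈ FIRST of a nullable right-hand side, so two nullable alternatives also conflict).

FIRST sets of the non-terminals at (or reachable through a nullable prefix from) the front of some alternative:
  FIRST(A) = { ',' }
  FIRST(S) = { 'g' }

Productions for F:
  F → , E g: FIRST = { ',' }
  F → A E d: FIRST = { ',' }
  F → d: FIRST = { 'd' }
  F → S: FIRST = { 'g' }
S, E, A have only one production, so no FIRST/FIRST conflict is possible there.

Conflict for F: F → , E g and F → A E d
  Overlap: { ',' }

Answer: Yes. F → ',' E g / F → A E d on { ',' }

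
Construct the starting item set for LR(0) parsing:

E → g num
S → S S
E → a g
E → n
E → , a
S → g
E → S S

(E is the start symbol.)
{ [E → . , a], [E → . S S], [E → . a g], [E → . g num], [E → . n], [E' → . E], [S → . S S], [S → . g] }

First, augment the grammar with E' → E
I₀ = CLOSURE({ [E' → . E] }):
  [E' → . E] has the dot before E: add [E → . g num], [E → . a g], [E → . n], [E → . , a], [E → . S S]
  [E → . S S] has the dot before S: add [S → . S S], [S → . g]
No further items can be added.

I₀ = { [E → . , a], [E → . S S], [E → . a g], [E → . g num], [E → . n], [E' → . E], [S → . S S], [S → . g] }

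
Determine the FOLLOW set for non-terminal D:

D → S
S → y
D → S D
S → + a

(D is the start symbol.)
{ $ }

To compute FOLLOW(D), find every occurrence of D on a right-hand side N → α D β: add FIRST(β) \ {ε}, and if β is empty or nullable also add FOLLOW(N). Iterate to a fixed point.

D is the start symbol, so $ ∈ FOLLOW(D).
In D → S D: D is at the end; this adds FOLLOW(D) to itself — nothing new

Taking the union: FOLLOW(D) = { $ }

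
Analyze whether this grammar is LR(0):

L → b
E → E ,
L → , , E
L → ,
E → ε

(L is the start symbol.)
A grammar is LR(0) if no state in the canonical LR(0) collection has:
  - both a shift item (dot before a terminal) and a complete item (shift-reduce conflict), or
  - two or more complete items (reduce-reduce conflict; the accept item [L' → L .] counts as a complete item here).

Augment with L' → L and build the canonical LR(0) collection (I0 = CLOSURE({[L' → . L]}), then GOTO on every symbol after a dot until no new states appear). It has 7 states:
  I0: { [L → . , , E], [L → . ,], [L → . b], [L' → . L] }  — shift
  I1: { [L → , . , E], [L → , .] }  — shift, reduce
  I2: { [L' → L .] }  — accept
  I3: { [L → b .] }  — reduce
  I4: { [E → . E ,], [E → .], [L → , , . E] }  — reduce
  I5: { [E → E . ,], [L → , , E .] }  — shift, reduce
  I6: { [E → E , .] }  — reduce

Conflict in state I1:
  Shift-reduce conflict between [L → , .] and [L → , . , E]
So the grammar is NOT LR(0).

Answer: No. Shift-reduce conflict between [L → , .] and [L → , . , E]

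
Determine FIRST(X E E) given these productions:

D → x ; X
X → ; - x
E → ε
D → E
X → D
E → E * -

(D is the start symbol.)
{ '*', ';', 'x', ε }

FIRST sets of the non-terminals involved (from the grammar, by fixed-point iteration):
  FIRST(X) = { '*', ';', 'x', ε }
  FIRST(E) = { '*', ε }

To compute FIRST(X E E), process the symbols left to right:
Symbol X is a non-terminal. Add FIRST(X) \ {ε} = { '*', ';', 'x' }
X is nullable (ε ∈ FIRST(X)), continue to the next symbol.
Symbol E is a non-terminal. Add FIRST(E) \ {ε} = { '*' }
E is nullable (ε ∈ FIRST(E)), continue to the next symbol.
Symbol E is a non-terminal. Add FIRST(E) \ {ε} = { '*' }
E is nullable (ε ∈ FIRST(E)), continue to the next symbol.
All symbols are nullable, so ε is in the result.
FIRST(X E E) = { '*', ';', 'x', ε }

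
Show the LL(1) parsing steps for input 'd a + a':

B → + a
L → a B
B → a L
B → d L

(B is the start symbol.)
LL(1) parsing maintains a stack (initially the start symbol over $) and the input. At each step: if the stack top is a terminal, match it against the current input token; if it is a non-terminal N, replace it with the RHS of M[N, lookahead] (the unique production whose predict set contains the lookahead).

Stack is shown with the top on the left.

Stack  Input      Action
------------------------
B $    d a + a $  output B → d L
d L $  d a + a $  match 'd'
L $    a + a $    output L → a B
a B $  a + a $    match 'a'
B $    + a $      output B → + a
+ a $  + a $      match '+'
a $    a $        match 'a'
$      $          accept

The string is accepted.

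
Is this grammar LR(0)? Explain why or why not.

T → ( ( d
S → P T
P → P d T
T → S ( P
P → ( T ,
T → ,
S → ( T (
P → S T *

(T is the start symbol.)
A grammar is LR(0) if no state in the canonical LR(0) collection has:
  - both a shift item (dot before a terminal) and a complete item (shift-reduce conflict), or
  - two or more complete items (reduce-reduce conflict; the accept item [T' → T .] counts as a complete item here).

Augment with T' → T and build the canonical LR(0) collection (I0 = CLOSURE({[T' → . T]}), then GOTO on every symbol after a dot until no new states appear). It has 18 states:
  I0: { [P → . ( T ,], [P → . P d T], [P → . S T *], [S → . ( T (], [S → . P T], [T → . ( ( d], [T → . ,], [T → . S ( P], [T' → . T] }  — shift
  I1: { [P → ( . T ,], [P → . ( T ,], [P → . P d T], [P → . S T *], [S → ( . T (], [S → . ( T (], [S → . P T], [T → ( . ( d], [T → . ( ( d], [T → . ,], [T → . S ( P] }  — shift
  I2: { [T → , .] }  — reduce
  I3: { [P → . ( T ,], [P → . P d T], [P → . S T *], [P → P . d T], [S → . ( T (], [S → . P T], [S → P . T], [T → . ( ( d], [T → . ,], [T → . S ( P] }  — shift
  I4: { [P → . ( T ,], [P → . P d T], [P → . S T *], [P → S . T *], [S → . ( T (], [S → . P T], [T → . ( ( d], [T → . ,], [T → . S ( P], [T → S . ( P] }  — shift
  I5: { [T' → T .] }  — accept
  I6: { [P → ( . T ,], [P → . ( T ,], [P → . P d T], [P → . S T *], [S → ( . T (], [S → . ( T (], [S → . P T], [T → ( . ( d], [T → . ( ( d], [T → . ,], [T → . S ( P], [T → S ( . P] }  — shift
  I7: { [P → S T . *] }  — shift
  I8: { [P → S T * .] }  — reduce
  I9: { [P → ( . T ,], [P → . ( T ,], [P → . P d T], [P → . S T *], [S → ( . T (], [S → . ( T (], [S → . P T], [T → ( ( . d], [T → ( . ( d], [T → . ( ( d], [T → . ,], [T → . S ( P] }  — shift
  I10: { [P → . ( T ,], [P → . P d T], [P → . S T *], [P → P . d T], [S → . ( T (], [S → . P T], [S → P . T], [T → . ( ( d], [T → . ,], [T → . S ( P], [T → S ( P .] }  — shift, reduce
  I11: { [P → ( T . ,], [S → ( T . (] }  — shift
  I12: { [S → ( T ( .] }  — reduce
  I13: { [P → ( T , .] }  — reduce
  I14: { [S → P T .] }  — reduce
  I15: { [P → . ( T ,], [P → . P d T], [P → . S T *], [P → P d . T], [S → . ( T (], [S → . P T], [T → . ( ( d], [T → . ,], [T → . S ( P] }  — shift
  I16: { [P → P d T .] }  — reduce
  I17: { [T → ( ( d .] }  — reduce

Conflict in state I10:
  Shift-reduce conflict between [T → S ( P .] and [P → . ( T ,]
So the grammar is NOT LR(0).

Answer: No. Shift-reduce conflict between [T → S ( P .] and [P → . ( T ,]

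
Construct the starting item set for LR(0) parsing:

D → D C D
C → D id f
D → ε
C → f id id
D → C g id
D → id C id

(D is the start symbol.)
{ [C → . D id f], [C → . f id id], [D → . C g id], [D → . D C D], [D → . id C id], [D → .], [D' → . D] }

First, augment the grammar with D' → D
I₀ = CLOSURE({ [D' → . D] }):
  [D' → . D] has the dot before D: add [D → . D C D], [D → .], [D → . C g id], [D → . id C id]
  [D → . C g id] has the dot before C: add [C → . D id f], [C → . f id id]
No further items can be added.

I₀ = { [C → . D id f], [C → . f id id], [D → . C g id], [D → . D C D], [D → . id C id], [D → .], [D' → . D] }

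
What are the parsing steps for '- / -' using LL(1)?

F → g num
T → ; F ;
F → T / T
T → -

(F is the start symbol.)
LL(1) parsing maintains a stack (initially the start symbol over $) and the input. At each step: if the stack top is a terminal, match it against the current input token; if it is a non-terminal N, replace it with the RHS of M[N, lookahead] (the unique production whose predict set contains the lookahead).

Stack is shown with the top on the left.

Stack    Input    Action
------------------------
F $      - / - $  output F → T / T
T / T $  - / - $  output T → -
- / T $  - / - $  match '-'
/ T $    / - $    match '/'
T $      - $      output T → -
- $      - $      match '-'
$        $        accept

The string is accepted.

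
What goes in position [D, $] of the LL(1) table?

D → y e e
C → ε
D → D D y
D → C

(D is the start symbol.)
D → C

To find M[D, $], we find productions for D where $ is in the predict set (PREDICT(N → α) = (FIRST(α) \ {ε}) ∪ (FOLLOW(N) if α ⇒* ε)).

Relevant sets:
  FIRST(D) = { 'y', ε }
  FIRST(C) = { ε }
  FOLLOW(D) = { $, 'y' }

D → y e e: PREDICT = { 'y' }
D → D D y: PREDICT = { 'y' }
D → C: PREDICT = { $, 'y' }
  $ is in predict set, so this production goes in M[D, $]

M[D, $] = D → C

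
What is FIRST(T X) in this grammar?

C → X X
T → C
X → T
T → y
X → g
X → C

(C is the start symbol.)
{ 'g', 'y' }

FIRST sets of the non-terminals involved (from the grammar, by fixed-point iteration):
  FIRST(T) = { 'g', 'y' }

To compute FIRST(T X), process the symbols left to right:
Symbol T is a non-terminal. Add FIRST(T) \ {ε} = { 'g', 'y' }
T is not nullable (ε ∉ FIRST(T)), so stop here.
FIRST(T X) = { 'g', 'y' }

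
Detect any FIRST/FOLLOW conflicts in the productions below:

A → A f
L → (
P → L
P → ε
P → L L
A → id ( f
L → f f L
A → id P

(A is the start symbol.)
Yes. P → L with FOLLOW(P) on { 'f' }; P → L L with FOLLOW(P) on { 'f' }

A FIRST/FOLLOW conflict occurs when a non-terminal N has a nullable alternative N → β (β ⇒* ε) and another alternative N → α with FIRST(α) ∩ FOLLOW(N) ≠ ∅: on such a lookahead the parser cannot decide between expanding α and letting N vanish via β.

Nullable non-terminals: P.
FIRST sets used below: FIRST(L) = { '(', 'f' }

P: nullable alternative(s) P → ε; FOLLOW(P) = { $, 'f' }
  P → L: FIRST \ {ε} = { '(', 'f' } — overlaps FOLLOW(P) on { 'f' }: CONFLICT
  P → ε: FIRST \ {ε} = { } — this is the only nullable alternative, skip
  P → L L: FIRST \ {ε} = { '(', 'f' } — overlaps FOLLOW(P) on { 'f' }: CONFLICT

A, L have no nullable alternative, so no FIRST/FOLLOW check is needed there.

So the grammar has 2 FIRST/FOLLOW conflicts (marked CONFLICT above).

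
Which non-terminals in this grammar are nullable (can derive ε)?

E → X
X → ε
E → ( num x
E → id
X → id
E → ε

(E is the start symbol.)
ε-productions: X → ε, E → ε
So X, E are immediately nullable.
Every non-terminal is now nullable.
Nullable = { 'E', 'X' }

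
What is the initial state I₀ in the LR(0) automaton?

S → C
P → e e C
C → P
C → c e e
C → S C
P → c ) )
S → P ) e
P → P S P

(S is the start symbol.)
{ [C → . P], [C → . S C], [C → . c e e], [P → . P S P], [P → . c ) )], [P → . e e C], [S → . C], [S → . P ) e], [S' → . S] }

First, augment the grammar with S' → S
I₀ = CLOSURE({ [S' → . S] }):
  [S' → . S] has the dot before S: add [S → . C], [S → . P ) e]
  [S → . C] has the dot before C: add [C → . P], [C → . c e e], [C → . S C]
  [S → . P ) e] has the dot before P: add [P → . e e C], [P → . c ) )], [P → . P S P]
No further items can be added.

I₀ = { [C → . P], [C → . S C], [C → . c e e], [P → . P S P], [P → . c ) )], [P → . e e C], [S → . C], [S → . P ) e], [S' → . S] }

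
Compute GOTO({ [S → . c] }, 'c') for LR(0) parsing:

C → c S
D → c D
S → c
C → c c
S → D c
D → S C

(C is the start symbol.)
GOTO(I, 'c') = CLOSURE({ [A → αX.β] : [A → α.Xβ] ∈ I, X = 'c' })

Items with dot before 'c', with the dot advanced:
  [S → . c] → [S → c .]
Closure adds nothing (no advanced item has the dot before a non-terminal).

GOTO = { [S → c .] }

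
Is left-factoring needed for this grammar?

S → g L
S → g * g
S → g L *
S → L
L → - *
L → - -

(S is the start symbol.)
Left-factoring is needed when two productions for the same non-terminal
share a common prefix on the right-hand side.

Productions for S:
  S → g L
  S → g * g
  S → g L *
  S → L
Productions for L:
  L → - *
  L → - -

Found common prefix 'g' in productions for S
Found common prefix '-' in productions for L

Answer: Yes, S has productions with common prefix 'g'; L has productions with common prefix '-'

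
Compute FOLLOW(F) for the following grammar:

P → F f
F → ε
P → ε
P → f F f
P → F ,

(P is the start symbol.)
To compute FOLLOW(F), find every occurrence of F on a right-hand side N → α F β: add FIRST(β) \ {ε}, and if β is empty or nullable also add FOLLOW(N). Iterate to a fixed point.

In P → F f: F is followed by f, add FIRST(f) \ {ε} = { 'f' }
In P → f F f: F is followed by f, add FIRST(f) \ {ε} = { 'f' }
In P → F ,: F is followed by ',', add FIRST(',') \ {ε} = { ',' }

Taking the union: FOLLOW(F) = { ',', 'f' }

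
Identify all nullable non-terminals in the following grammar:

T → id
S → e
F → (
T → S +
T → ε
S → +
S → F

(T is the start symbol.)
{ 'T' }

A non-terminal is nullable if it can derive ε (the empty string): either it has an ε-production, or it has a production whose right-hand side consists entirely of nullable non-terminals.

ε-productions: T → ε
So T is immediately nullable.
No further non-terminal can be added: every production for the remaining non-terminals contains a terminal or a non-nullable non-terminal.
Nullable = { 'T' }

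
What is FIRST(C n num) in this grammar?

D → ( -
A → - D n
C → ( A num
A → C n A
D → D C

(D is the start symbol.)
{ '(' }

FIRST sets of the non-terminals involved (from the grammar, by fixed-point iteration):
  FIRST(C) = { '(' }

To compute FIRST(C n num), process the symbols left to right:
Symbol C is a non-terminal. Add FIRST(C) \ {ε} = { '(' }
C is not nullable (ε ∉ FIRST(C)), so stop here.
FIRST(C n num) = { '(' }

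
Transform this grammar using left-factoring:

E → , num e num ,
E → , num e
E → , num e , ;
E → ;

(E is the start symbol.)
Left-factoring transforms A → αβ₁ | αβ₂ into A → αA' and A' → β₁ | β₂
(α is the longest common prefix among the alternatives). Repeat until
no nonterminal has two alternatives with a common prefix.

Round 1: E has alternatives sharing prefix ', num e'. Introduce E': E → , num e E'
  Add: E' → num ,
  Add: E' → ε
  Add: E' → , ;

No remaining common prefixes — done.

Resulting grammar:
E → , num e E'
E' → num ,
E' → ε
E' → , ;
E → ;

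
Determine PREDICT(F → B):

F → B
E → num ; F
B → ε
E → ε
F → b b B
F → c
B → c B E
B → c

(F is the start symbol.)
{ $, 'c', 'num' }

PREDICT(F → B) = (FIRST(RHS) \ {ε}) ∪ (FOLLOW(F) if ε ∈ FIRST(RHS), i.e. RHS ⇒* ε)
FIRST(B) = { 'c', ε }
FIRST(B) = { 'c', ε }
ε ∈ FIRST(B) (the right-hand side is nullable), so add FOLLOW(F) = { $, 'num' }
PREDICT(F → B) = { $, 'c', 'num' }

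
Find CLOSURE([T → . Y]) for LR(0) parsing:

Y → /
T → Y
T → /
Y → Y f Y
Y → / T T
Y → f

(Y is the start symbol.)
To compute CLOSURE, for each item [A → α.Bβ] where B is a non-terminal, add [B → .γ] for all productions B → γ; repeat for the newly added items until nothing changes.

Start with: [T → . Y]
  [T → . Y] has the dot before Y: add [Y → . /], [Y → . Y f Y], [Y → . / T T], [Y → . f]
No further items can be added.

CLOSURE = { [T → . Y], [Y → . / T T], [Y → . /], [Y → . Y f Y], [Y → . f] }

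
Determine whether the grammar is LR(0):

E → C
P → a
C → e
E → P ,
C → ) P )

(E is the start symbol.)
Yes, the grammar is LR(0)

A grammar is LR(0) if no state in the canonical LR(0) collection has:
  - both a shift item (dot before a terminal) and a complete item (shift-reduce conflict), or
  - two or more complete items (reduce-reduce conflict; the accept item [E' → E .] counts as a complete item here).

Augment with E' → E and build the canonical LR(0) collection (I0 = CLOSURE({[E' → . E]}), then GOTO on every symbol after a dot until no new states appear). It has 10 states:
  I0: { [C → . ) P )], [C → . e], [E → . C], [E → . P ,], [E' → . E], [P → . a] }  — shift
  I1: { [C → ) . P )], [P → . a] }  — shift
  I2: { [E → C .] }  — reduce
  I3: { [E' → E .] }  — accept
  I4: { [E → P . ,] }  — shift
  I5: { [P → a .] }  — reduce
  I6: { [C → e .] }  — reduce
  I7: { [E → P , .] }  — reduce
  I8: { [C → ) P . )] }  — shift
  I9: { [C → ) P ) .] }  — reduce

Every state is either a pure shift/goto state or contains exactly one complete item and nothing to shift — no conflicts. The grammar is LR(0).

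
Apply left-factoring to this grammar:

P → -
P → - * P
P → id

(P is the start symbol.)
Left-factoring transforms A → αβ₁ | αβ₂ into A → αA' and A' → β₁ | β₂
(α is the longest common prefix among the alternatives). Repeat until
no nonterminal has two alternatives with a common prefix.

Round 1: P has alternatives sharing prefix '-'. Introduce P': P → - P'
  Add: P' → ε
  Add: P' → * P

No remaining common prefixes — done.

Resulting grammar:
P → - P'
P' → ε
P' → * P
P → id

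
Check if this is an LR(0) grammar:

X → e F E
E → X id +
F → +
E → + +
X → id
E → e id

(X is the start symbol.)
Yes, the grammar is LR(0)

Augment with X' → X and build the canonical LR(0) collection (I0 = CLOSURE({[X' → . X]}), then GOTO on every symbol after a dot until no new states appear). It has 14 states:
  I0: { [X → . e F E], [X → . id], [X' → . X] }  — shift
  I1: { [X' → X .] }  — accept
  I2: { [F → . +], [X → e . F E] }  — shift
  I3: { [X → id .] }  — reduce
  I4: { [F → + .] }  — reduce
  I5: { [E → . + +], [E → . X id +], [E → . e id], [X → . e F E], [X → . id], [X → e F . E] }  — shift
  I6: { [E → + . +] }  — shift
  I7: { [X → e F E .] }  — reduce
  I8: { [E → X . id +] }  — shift
  I9: { [E → e . id], [F → . +], [X → e . F E] }  — shift
  I10: { [E → e id .] }  — reduce
  I11: { [E → X id . +] }  — shift
  I12: { [E → X id + .] }  — reduce
  I13: { [E → + + .] }  — reduce

Every state is either a pure shift/goto state or contains exactly one complete item and nothing to shift — no conflicts. The grammar is LR(0).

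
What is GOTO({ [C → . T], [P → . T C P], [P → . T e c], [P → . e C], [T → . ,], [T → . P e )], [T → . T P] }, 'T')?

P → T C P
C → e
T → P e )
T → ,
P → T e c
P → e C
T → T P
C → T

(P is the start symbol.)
{ [C → . T], [C → . e], [C → T .], [P → . T C P], [P → . T e c], [P → . e C], [P → T . C P], [P → T . e c], [T → . ,], [T → . P e )], [T → . T P], [T → T . P] }

GOTO(I, 'T') = CLOSURE({ [A → αX.β] : [A → α.Xβ] ∈ I, X = 'T' })

Items with dot before 'T', with the dot advanced:
  [C → . T] → [C → T .]
  [P → . T C P] → [P → T . C P]
  [P → . T e c] → [P → T . e c]
  [T → . T P] → [T → T . P]
Closure of the advanced items:
  [P → T . C P] has the dot before C: add [C → . e], [C → . T]
  [T → T . P] has the dot before P: add [P → . T C P], [P → . T e c], [P → . e C]
  [C → . T] has the dot before T: add [T → . P e )], [T → . ,], [T → . T P]

GOTO = { [C → . T], [C → . e], [C → T .], [P → . T C P], [P → . T e c], [P → . e C], [P → T . C P], [P → T . e c], [T → . ,], [T → . P e )], [T → . T P], [T → T . P] }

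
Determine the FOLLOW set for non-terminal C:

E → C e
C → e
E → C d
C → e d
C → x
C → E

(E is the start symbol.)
{ 'd', 'e' }

To compute FOLLOW(C), find every occurrence of C on a right-hand side N → α C β: add FIRST(β) \ {ε}, and if β is empty or nullable also add FOLLOW(N). Iterate to a fixed point.

In E → C e: C is followed by e, add FIRST(e) \ {ε} = { 'e' }
In E → C d: C is followed by d, add FIRST(d) \ {ε} = { 'd' }

Taking the union: FOLLOW(C) = { 'd', 'e' }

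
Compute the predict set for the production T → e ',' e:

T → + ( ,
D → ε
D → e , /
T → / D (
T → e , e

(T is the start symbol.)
{ 'e' }

PREDICT(T → e ',' e) = (FIRST(RHS) \ {ε}) ∪ (FOLLOW(T) if ε ∈ FIRST(RHS), i.e. RHS ⇒* ε)
FIRST(e ',' e) = { 'e' }
ε ∉ FIRST(e ',' e), so FOLLOW(T) is not added.
PREDICT(T → e ',' e) = { 'e' }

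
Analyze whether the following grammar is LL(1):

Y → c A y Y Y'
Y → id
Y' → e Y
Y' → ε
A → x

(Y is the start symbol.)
No. Predict set conflict for Y': { 'e' }

A grammar is LL(1) if for each non-terminal N with multiple productions, the predict sets of those productions are pairwise disjoint, where PREDICT(N → α) = (FIRST(α) \ {ε}) ∪ (FOLLOW(N) if α ⇒* ε).

Relevant sets:
  FOLLOW(Y') = { $, 'e' }

For Y:
  PREDICT(Y → c A y Y Y') = { 'c' }
  PREDICT(Y → id) = { 'id' }
For Y':
  PREDICT(Y' → e Y) = { 'e' }
  PREDICT(Y' → ε) = { $, 'e' }
A has a single production, so nothing to check there.

Conflict found: Predict set conflict for Y': { 'e' }
The grammar is NOT LL(1).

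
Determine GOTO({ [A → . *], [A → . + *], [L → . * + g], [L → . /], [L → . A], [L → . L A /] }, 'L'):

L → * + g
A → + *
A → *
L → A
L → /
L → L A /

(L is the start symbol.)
{ [A → . *], [A → . + *], [L → L . A /] }

GOTO(I, 'L') = CLOSURE({ [A → αX.β] : [A → α.Xβ] ∈ I, X = 'L' })

Items with dot before 'L', with the dot advanced:
  [L → . L A /] → [L → L . A /]
Closure of the advanced items:
  [L → L . A /] has the dot before A: add [A → . + *], [A → . *]

GOTO = { [A → . *], [A → . + *], [L → L . A /] }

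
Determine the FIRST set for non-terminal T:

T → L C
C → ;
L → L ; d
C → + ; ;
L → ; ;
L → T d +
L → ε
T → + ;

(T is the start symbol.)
{ '+', ';' }

To compute FIRST(T), examine every production with T on the left-hand side, reading each right-hand side left to right until a non-nullable symbol is reached.

FIRST sets of the other non-terminals involved (by the same procedure, iterated to a fixed point):
  FIRST(L) = { '+', ';', ε }
  FIRST(C) = { '+', ';' }

From T → L C:
  - L is a non-terminal: add FIRST(L) \ {ε} = { '+', ';' }
    L is nullable, so continue to the next symbol
  - C is a non-terminal: add FIRST(C) \ {ε} = { '+', ';' }
    C is not nullable, so stop
From T → + ;:
  - '+' is a terminal: add '+' and stop

Collecting: FIRST(T) = { '+', ';' }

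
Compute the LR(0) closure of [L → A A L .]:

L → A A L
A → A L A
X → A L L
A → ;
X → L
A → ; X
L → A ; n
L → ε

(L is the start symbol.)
{ [L → A A L .] }

To compute CLOSURE, for each item [A → α.Bβ] where B is a non-terminal, add [B → .γ] for all productions B → γ; repeat for the newly added items until nothing changes.

Start with: [L → A A L .]
The dot is at the end, so nothing is added.

CLOSURE = { [L → A A L .] }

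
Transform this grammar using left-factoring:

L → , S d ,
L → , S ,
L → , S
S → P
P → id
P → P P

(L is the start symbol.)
Left-factoring transforms A → αβ₁ | αβ₂ into A → αA' and A' → β₁ | β₂
(α is the longest common prefix among the alternatives). Repeat until
no nonterminal has two alternatives with a common prefix.

Round 1: L has alternatives sharing prefix ', S'. Introduce L': L → , S L'
  Add: L' → d ,
  Add: L' → ,
  Add: L' → ε

No remaining common prefixes — done.

Resulting grammar:
L → , S L'
L' → d ,
L' → ,
L' → ε
S → P
P → id
P → P P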